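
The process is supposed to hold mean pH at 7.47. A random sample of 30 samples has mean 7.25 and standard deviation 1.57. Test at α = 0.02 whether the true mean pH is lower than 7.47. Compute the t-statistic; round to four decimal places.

-0.7675

H0: μ = 7.47; H1: μ < 7.47 (one-sample t-test, left-tailed).
t = (x̄ − μ₀)/(s/√n) = (7.25 − 7.47)/(1.57/√30) = -0.7675
df = n − 1 = 29
p-value = P(T ≤ -0.7675) ≈ 0.2245
Since p ≈ 0.2245 > α = 0.02, fail to reject H0; the data do not provide sufficient evidence against H0.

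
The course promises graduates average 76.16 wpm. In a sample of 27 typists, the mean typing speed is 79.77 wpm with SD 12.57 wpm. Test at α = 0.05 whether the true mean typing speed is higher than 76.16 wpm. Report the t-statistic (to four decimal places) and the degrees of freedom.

t = 1.4923, df = 26

H0: μ = 76.16; H1: μ > 76.16 (one-sample t-test, right-tailed).
t = (x̄ − μ₀)/(s/√n) = (79.77 − 76.16)/(12.57/√27) = 1.4923
df = n − 1 = 26
p-value = P(T ≥ 1.4923) ≈ 0.0738
Since p ≈ 0.0738 > α = 0.05, fail to reject H0; the data do not provide sufficient evidence against H0.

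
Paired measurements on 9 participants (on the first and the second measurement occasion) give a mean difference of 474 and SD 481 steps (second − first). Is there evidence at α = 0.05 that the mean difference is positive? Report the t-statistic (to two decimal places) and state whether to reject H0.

t = 2.96; reject H0

H0: μ_d = 0; H1: μ_d > 0 (paired t-test on the differences, right-tailed).
t = d̄/(s_d/√n) = 474/(481/√9) = 2.96
df = n − 1 = 8
p-value = P(T ≥ 2.96) ≈ 0.0091
Since p ≈ 0.0091 < α = 0.05, reject H0; the data support H1.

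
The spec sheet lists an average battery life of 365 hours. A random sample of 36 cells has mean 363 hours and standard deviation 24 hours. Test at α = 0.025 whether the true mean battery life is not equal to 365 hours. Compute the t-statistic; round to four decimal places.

H0: μ = 365; H1: μ ≠ 365 (one-sample t-test, two-sided).
t = (x̄ − μ₀)/(s/√n) = (363 − 365)/(24/√36) = -0.5000
df = n − 1 = 35
Two-sided p-value ≈ 0.620
Since p ≈ 0.620 > α = 0.025, fail to reject H0; the data do not provide sufficient evidence against H0.

-0.5000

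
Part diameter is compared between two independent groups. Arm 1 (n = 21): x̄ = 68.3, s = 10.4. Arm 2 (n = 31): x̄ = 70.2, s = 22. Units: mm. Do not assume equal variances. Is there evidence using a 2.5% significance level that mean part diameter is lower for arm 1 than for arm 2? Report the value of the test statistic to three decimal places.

Let group 1 = arm 1, group 2 = arm 2. H0: μ_1 = μ_2; H1: μ_1 < μ_2 (Welch's two-sample t-test, left-tailed).
t = (x̄_1 − x̄_2)/√(s_1²/n_1 + s_2²/n_2) = (68.3 − 70.2)/√(10.4²/21 + 22²/31) = -0.417
Welch–Satterthwaite df ≈ 45.61
p-value = P(T ≤ -0.417) ≈ 0.3393
Since p ≈ 0.3393 > α = 0.025, fail to reject H0; the data do not provide sufficient evidence against H0.

-0.417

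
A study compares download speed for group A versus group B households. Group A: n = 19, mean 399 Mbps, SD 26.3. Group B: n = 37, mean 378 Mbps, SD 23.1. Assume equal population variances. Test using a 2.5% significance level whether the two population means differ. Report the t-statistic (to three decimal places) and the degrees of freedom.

t = 3.073, df = 54

Let group 1 = group A, group 2 = group B. H0: μ_1 = μ_2; H1: μ_1 ≠ μ_2 (two-sample pooled-variance t-test, two-sided).
s_p² = [(19−1)·26.3² + (37−1)·23.1²]/(19+37−2) = 586.303
t = (399 − 378)/√[586.303·(1/19 + 1/37)] = 3.073
df = n₁ + n₂ − 2 = 54
Two-sided p-value ≈ 0.0033
Since p ≈ 0.0033 < α = 0.025, reject H0; the data support H1.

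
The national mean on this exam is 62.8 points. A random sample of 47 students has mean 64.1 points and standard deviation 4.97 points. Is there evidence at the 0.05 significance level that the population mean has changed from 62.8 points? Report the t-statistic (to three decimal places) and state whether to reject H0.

H0: μ = 62.8; H1: μ ≠ 62.8 (one-sample t-test, two-sided).
t = (x̄ − μ₀)/(s/√n) = (64.1 − 62.8)/(4.97/√47) = 1.793
df = n − 1 = 46
Two-sided p-value ≈ 0.080
Since p ≈ 0.080 > α = 0.05, fail to reject H0; the evidence is not statistically significant.

t = 1.793; fail to reject H0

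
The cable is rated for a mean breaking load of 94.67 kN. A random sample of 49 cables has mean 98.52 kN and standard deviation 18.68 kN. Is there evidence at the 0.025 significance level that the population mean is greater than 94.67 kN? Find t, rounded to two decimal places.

1.44

H0: μ = 94.67; H1: μ > 94.67 (one-sample t-test, right-tailed).
t = (x̄ − μ₀)/(s/√n) = (98.52 − 94.67)/(18.68/√49) = 1.44
df = n − 1 = 48
p-value = P(T ≥ 1.44) ≈ 0.078
Since p ≈ 0.078 > α = 0.025, fail to reject H0; the data do not provide sufficient evidence against H0.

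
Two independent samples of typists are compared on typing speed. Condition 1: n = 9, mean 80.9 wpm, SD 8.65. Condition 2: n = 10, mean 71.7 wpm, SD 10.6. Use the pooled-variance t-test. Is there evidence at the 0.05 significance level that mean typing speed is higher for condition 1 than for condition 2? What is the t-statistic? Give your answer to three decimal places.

2.058

Let group 1 = condition 1, group 2 = condition 2. H0: μ_1 = μ_2; H1: μ_1 > μ_2 (two-sample pooled-variance t-test, right-tailed).
s_p² = [(9−1)·8.65² + (10−1)·10.6²]/(9+10−2) = 94.6953
t = (80.9 − 71.7)/√[94.6953·(1/9 + 1/10)] = 2.058
df = n₁ + n₂ − 2 = 17
p-value = P(T ≥ 2.058) ≈ 0.028
Since p ≈ 0.028 < α = 0.05, reject H0; the evidence is statistically significant.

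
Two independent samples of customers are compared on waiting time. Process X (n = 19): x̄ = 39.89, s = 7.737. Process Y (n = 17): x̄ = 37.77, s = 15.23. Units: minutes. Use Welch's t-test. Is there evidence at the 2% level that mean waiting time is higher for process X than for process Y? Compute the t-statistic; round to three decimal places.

0.517

Let group 1 = process X, group 2 = process Y. H0: μ_1 = μ_2; H1: μ_1 > μ_2 (Welch's two-sample t-test, right-tailed).
t = (x̄_1 − x̄_2)/√(s_1²/n_1 + s_2²/n_2) = (39.89 − 37.77)/√(7.737²/19 + 15.23²/17) = 0.517
Welch–Satterthwaite df ≈ 23.15
p-value = P(T ≥ 0.517) ≈ 0.305
Since p ≈ 0.305 > α = 0.02, fail to reject H0; the evidence is not statistically significant.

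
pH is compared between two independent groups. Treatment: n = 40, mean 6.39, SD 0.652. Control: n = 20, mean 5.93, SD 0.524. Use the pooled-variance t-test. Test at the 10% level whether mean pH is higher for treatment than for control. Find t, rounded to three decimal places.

2.740

Let group 1 = treatment, group 2 = control. H0: μ_1 = μ_2; H1: μ_1 > μ_2 (two-sample pooled-variance t-test, right-tailed).
s_p² = [(40−1)·0.652² + (20−1)·0.524²]/(40+20−2) = 0.375793
t = (6.39 − 5.93)/√[0.375793·(1/40 + 1/20)] = 2.740
df = n₁ + n₂ − 2 = 58
p-value = P(T ≥ 2.740) ≈ 0.004
Since p ≈ 0.004 < α = 0.1, reject H0; the evidence is statistically significant.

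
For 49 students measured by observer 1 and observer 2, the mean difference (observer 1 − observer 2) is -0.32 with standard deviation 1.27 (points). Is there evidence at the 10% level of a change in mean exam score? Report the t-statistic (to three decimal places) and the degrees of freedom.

t = -1.764, df = 48

H0: μ_d = 0; H1: μ_d ≠ 0 (paired t-test on the differences, two-sided).
t = d̄/(s_d/√n) = -0.32/(1.27/√49) = -1.764
df = n − 1 = 48
Two-sided p-value ≈ 0.0841
Since p ≈ 0.0841 < α = 0.1, reject H0; the data support H1.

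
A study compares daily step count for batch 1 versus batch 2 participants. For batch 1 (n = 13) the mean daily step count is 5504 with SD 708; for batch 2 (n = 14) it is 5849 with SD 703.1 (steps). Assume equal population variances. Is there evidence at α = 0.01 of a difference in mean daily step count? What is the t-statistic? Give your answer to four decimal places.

-1.2697

Let group 1 = batch 1, group 2 = batch 2. H0: μ_1 = μ_2; H1: μ_1 ≠ μ_2 (two-sample pooled-variance t-test, two-sided).
s_p² = [(13−1)·708² + (14−1)·703.1²]/(13+14−2) = 497669
t = (5504 − 5849)/√[497669·(1/13 + 1/14)] = -1.2697
df = n₁ + n₂ − 2 = 25
Two-sided p-value ≈ 0.216
Since p ≈ 0.216 > α = 0.01, fail to reject H0; the data do not provide sufficient evidence against H0.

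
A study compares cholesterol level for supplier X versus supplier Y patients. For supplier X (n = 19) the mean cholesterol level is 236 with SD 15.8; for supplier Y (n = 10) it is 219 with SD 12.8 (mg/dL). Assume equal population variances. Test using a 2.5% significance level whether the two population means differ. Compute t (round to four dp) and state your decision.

t = 2.9268; reject H0

Let group 1 = supplier X, group 2 = supplier Y. H0: μ_1 = μ_2; H1: μ_1 ≠ μ_2 (two-sample pooled-variance t-test, two-sided).
s_p² = [(19−1)·15.8² + (10−1)·12.8²]/(19+10−2) = 221.04
t = (236 − 219)/√[221.04·(1/19 + 1/10)] = 2.9268
df = n₁ + n₂ − 2 = 27
Two-sided p-value ≈ 0.007
Since p ≈ 0.007 < α = 0.025, reject H0; the evidence is statistically significant.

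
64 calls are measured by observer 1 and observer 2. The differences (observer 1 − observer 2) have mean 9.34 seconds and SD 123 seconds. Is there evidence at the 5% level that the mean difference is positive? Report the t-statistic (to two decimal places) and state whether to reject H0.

H0: μ_d = 0; H1: μ_d > 0 (paired t-test on the differences, right-tailed).
t = d̄/(s_d/√n) = 9.34/(123/√64) = 0.61
df = n − 1 = 63
p-value = P(T ≥ 0.61) ≈ 0.273
Since p ≈ 0.273 > α = 0.05, fail to reject H0; the evidence is not statistically significant.

t = 0.61; fail to reject H0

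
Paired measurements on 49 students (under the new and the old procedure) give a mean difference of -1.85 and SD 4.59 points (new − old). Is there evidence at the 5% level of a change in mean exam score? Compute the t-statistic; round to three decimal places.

-2.821

H0: μ_d = 0; H1: μ_d ≠ 0 (paired t-test on the differences, two-sided).
t = d̄/(s_d/√n) = -1.85/(4.59/√49) = -2.821
df = n − 1 = 48
Two-sided p-value ≈ 0.0069
Since p ≈ 0.0069 < α = 0.05, reject H0; the data support H1.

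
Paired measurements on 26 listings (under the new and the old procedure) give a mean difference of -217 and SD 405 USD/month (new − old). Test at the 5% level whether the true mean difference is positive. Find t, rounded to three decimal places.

H0: μ_d = 0; H1: μ_d > 0 (paired t-test on the differences, right-tailed).
t = d̄/(s_d/√n) = -217/(405/√26) = -2.732
df = n − 1 = 25
p-value = P(T ≥ -2.732) ≈ 0.9943
Since p ≈ 0.9943 > α = 0.05, fail to reject H0; the data do not provide sufficient evidence against H0.

-2.732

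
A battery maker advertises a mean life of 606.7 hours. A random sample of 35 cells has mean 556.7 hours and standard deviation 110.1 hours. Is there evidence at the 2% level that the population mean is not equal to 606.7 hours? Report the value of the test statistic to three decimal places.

-2.687

H0: μ = 606.7; H1: μ ≠ 606.7 (one-sample t-test, two-sided).
t = (x̄ − μ₀)/(s/√n) = (556.7 − 606.7)/(110.1/√35) = -2.687
df = n − 1 = 34
Two-sided p-value ≈ 0.0111
Since p ≈ 0.0111 < α = 0.02, reject H0; the data support H1.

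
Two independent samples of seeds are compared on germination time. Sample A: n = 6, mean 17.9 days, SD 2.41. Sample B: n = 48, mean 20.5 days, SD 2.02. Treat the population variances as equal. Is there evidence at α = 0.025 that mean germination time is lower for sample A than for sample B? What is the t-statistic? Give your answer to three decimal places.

Let group 1 = sample A, group 2 = sample B. H0: μ_1 = μ_2; H1: μ_1 < μ_2 (two-sample pooled-variance t-test, left-tailed).
s_p² = [(6−1)·2.41² + (48−1)·2.02²]/(6+48−2) = 4.24653
t = (17.9 − 20.5)/√[4.24653·(1/6 + 1/48)] = -2.914
df = n₁ + n₂ − 2 = 52
p-value = P(T ≤ -2.914) ≈ 0.0026
Since p ≈ 0.0026 < α = 0.025, reject H0; the evidence is statistically significant.

-2.914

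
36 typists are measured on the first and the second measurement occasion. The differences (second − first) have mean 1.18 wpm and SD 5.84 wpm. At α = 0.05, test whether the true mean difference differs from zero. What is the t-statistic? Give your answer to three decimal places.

1.212

H0: μ_d = 0; H1: μ_d ≠ 0 (paired t-test on the differences, two-sided).
t = d̄/(s_d/√n) = 1.18/(5.84/√36) = 1.212
df = n − 1 = 35
Two-sided p-value ≈ 0.234
Since p ≈ 0.234 > α = 0.05, fail to reject H0; the evidence is not statistically significant.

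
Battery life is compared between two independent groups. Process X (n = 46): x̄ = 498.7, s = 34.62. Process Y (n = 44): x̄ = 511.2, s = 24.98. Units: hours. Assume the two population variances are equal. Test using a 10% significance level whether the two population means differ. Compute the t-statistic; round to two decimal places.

-1.96

Let group 1 = process X, group 2 = process Y. H0: μ_1 = μ_2; H1: μ_1 ≠ μ_2 (two-sample pooled-variance t-test, two-sided).
s_p² = [(46−1)·34.62² + (44−1)·24.98²]/(46+44−2) = 917.801
t = (498.7 − 511.2)/√[917.801·(1/46 + 1/44)] = -1.96
df = n₁ + n₂ − 2 = 88
Two-sided p-value ≈ 0.054
Since p ≈ 0.054 < α = 0.1, reject H0; the evidence is statistically significant.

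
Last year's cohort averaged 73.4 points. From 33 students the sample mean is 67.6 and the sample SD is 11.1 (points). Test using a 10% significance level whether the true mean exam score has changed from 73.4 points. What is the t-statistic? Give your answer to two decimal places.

H0: μ = 73.4; H1: μ ≠ 73.4 (one-sample t-test, two-sided).
t = (x̄ − μ₀)/(s/√n) = (67.6 − 73.4)/(11.1/√33) = -3.00
df = n − 1 = 32
Two-sided p-value ≈ 0.0052
Since p ≈ 0.0052 < α = 0.1, reject H0; the evidence is statistically significant.

-3.00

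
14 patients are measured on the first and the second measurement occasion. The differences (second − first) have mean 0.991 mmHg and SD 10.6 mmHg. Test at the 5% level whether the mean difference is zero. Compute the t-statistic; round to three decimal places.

H0: μ_d = 0; H1: μ_d ≠ 0 (paired t-test on the differences, two-sided).
t = d̄/(s_d/√n) = 0.991/(10.6/√14) = 0.350
df = n − 1 = 13
Two-sided p-value ≈ 0.732
Since p ≈ 0.732 > α = 0.05, fail to reject H0; the data do not provide sufficient evidence against H0.

0.350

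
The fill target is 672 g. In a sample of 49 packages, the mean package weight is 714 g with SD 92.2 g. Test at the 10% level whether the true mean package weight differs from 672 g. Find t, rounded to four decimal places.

H0: μ = 672; H1: μ ≠ 672 (one-sample t-test, two-sided).
t = (x̄ − μ₀)/(s/√n) = (714 − 672)/(92.2/√49) = 3.1887
df = n − 1 = 48
Two-sided p-value ≈ 0.0025
Since p ≈ 0.0025 < α = 0.1, reject H0; the data support H1.

3.1887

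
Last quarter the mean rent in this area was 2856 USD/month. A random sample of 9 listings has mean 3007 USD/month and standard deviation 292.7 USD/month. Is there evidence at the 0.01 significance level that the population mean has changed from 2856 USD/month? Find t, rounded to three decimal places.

1.548

H0: μ = 2856; H1: μ ≠ 2856 (one-sample t-test, two-sided).
t = (x̄ − μ₀)/(s/√n) = (3007 − 2856)/(292.7/√9) = 1.548
df = n − 1 = 8
Two-sided p-value ≈ 0.160
Since p ≈ 0.160 > α = 0.01, fail to reject H0; the evidence is not statistically significant.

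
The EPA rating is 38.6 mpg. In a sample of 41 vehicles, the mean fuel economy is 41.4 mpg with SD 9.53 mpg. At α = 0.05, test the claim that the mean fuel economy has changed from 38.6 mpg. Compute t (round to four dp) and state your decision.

H0: μ = 38.6; H1: μ ≠ 38.6 (one-sample t-test, two-sided).
t = (x̄ − μ₀)/(s/√n) = (41.4 − 38.6)/(9.53/√41) = 1.8813
df = n − 1 = 40
Two-sided p-value ≈ 0.0672
Since p ≈ 0.0672 > α = 0.05, fail to reject H0; the data do not provide sufficient evidence against H0.

t = 1.8813; fail to reject H0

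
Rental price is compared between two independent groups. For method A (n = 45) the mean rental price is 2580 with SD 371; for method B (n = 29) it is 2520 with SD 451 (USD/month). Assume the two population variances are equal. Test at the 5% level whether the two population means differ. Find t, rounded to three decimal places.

0.624

Let group 1 = method A, group 2 = method B. H0: μ_1 = μ_2; H1: μ_1 ≠ μ_2 (two-sample pooled-variance t-test, two-sided).
s_p² = [(45−1)·371² + (29−1)·451²]/(45+29−2) = 163214
t = (2580 − 2520)/√[163214·(1/45 + 1/29)] = 0.624
df = n₁ + n₂ − 2 = 72
Two-sided p-value ≈ 0.535
Since p ≈ 0.535 > α = 0.05, fail to reject H0; the evidence is not statistically significant.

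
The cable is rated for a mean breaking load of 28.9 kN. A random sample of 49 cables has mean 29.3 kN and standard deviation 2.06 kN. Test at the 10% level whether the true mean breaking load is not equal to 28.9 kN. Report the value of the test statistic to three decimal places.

H0: μ = 28.9; H1: μ ≠ 28.9 (one-sample t-test, two-sided).
t = (x̄ − μ₀)/(s/√n) = (29.3 − 28.9)/(2.06/√49) = 1.359
df = n − 1 = 48
Two-sided p-value ≈ 0.180
Since p ≈ 0.180 > α = 0.1, fail to reject H0; the evidence is not statistically significant.

1.359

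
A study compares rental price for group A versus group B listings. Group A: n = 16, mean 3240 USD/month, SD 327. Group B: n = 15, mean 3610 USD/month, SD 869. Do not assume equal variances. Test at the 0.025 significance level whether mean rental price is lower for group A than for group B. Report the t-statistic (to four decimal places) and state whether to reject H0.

t = -1.5494; fail to reject H0

Let group 1 = group A, group 2 = group B. H0: μ_1 = μ_2; H1: μ_1 < μ_2 (Welch's two-sample t-test, left-tailed).
t = (x̄_1 − x̄_2)/√(s_1²/n_1 + s_2²/n_2) = (3240 − 3610)/√(327²/16 + 869²/15) = -1.5494
Welch–Satterthwaite df ≈ 17.67
p-value = P(T ≤ -1.5494) ≈ 0.070
Since p ≈ 0.070 > α = 0.025, fail to reject H0; the data do not provide sufficient evidence against H0.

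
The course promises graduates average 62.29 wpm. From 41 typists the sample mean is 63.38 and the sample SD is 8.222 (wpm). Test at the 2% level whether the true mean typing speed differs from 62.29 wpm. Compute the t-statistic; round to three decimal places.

H0: μ = 62.29; H1: μ ≠ 62.29 (one-sample t-test, two-sided).
t = (x̄ − μ₀)/(s/√n) = (63.38 − 62.29)/(8.222/√41) = 0.849
df = n − 1 = 40
Two-sided p-value ≈ 0.401
Since p ≈ 0.401 > α = 0.02, fail to reject H0; the evidence is not statistically significant.

0.849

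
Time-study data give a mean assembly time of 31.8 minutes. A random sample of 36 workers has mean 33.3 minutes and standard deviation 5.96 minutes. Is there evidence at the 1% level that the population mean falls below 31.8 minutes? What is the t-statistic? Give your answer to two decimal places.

1.51

H0: μ = 31.8; H1: μ < 31.8 (one-sample t-test, left-tailed).
t = (x̄ − μ₀)/(s/√n) = (33.3 − 31.8)/(5.96/√36) = 1.51
df = n − 1 = 35
p-value = P(T ≤ 1.51) ≈ 0.9300
Since p ≈ 0.9300 > α = 0.01, fail to reject H0; the evidence is not statistically significant.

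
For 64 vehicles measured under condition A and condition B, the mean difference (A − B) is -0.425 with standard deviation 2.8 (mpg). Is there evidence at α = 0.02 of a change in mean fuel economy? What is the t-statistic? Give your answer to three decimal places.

-1.214

H0: μ_d = 0; H1: μ_d ≠ 0 (paired t-test on the differences, two-sided).
t = d̄/(s_d/√n) = -0.425/(2.8/√64) = -1.214
df = n − 1 = 63
Two-sided p-value ≈ 0.2292
Since p ≈ 0.2292 > α = 0.02, fail to reject H0; the data do not provide sufficient evidence against H0.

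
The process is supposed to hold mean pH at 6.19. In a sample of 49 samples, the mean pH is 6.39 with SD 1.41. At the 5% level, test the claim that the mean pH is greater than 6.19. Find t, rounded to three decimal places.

H0: μ = 6.19; H1: μ > 6.19 (one-sample t-test, right-tailed).
t = (x̄ − μ₀)/(s/√n) = (6.39 − 6.19)/(1.41/√49) = 0.993
df = n − 1 = 48
p-value = P(T ≥ 0.993) ≈ 0.163
Since p ≈ 0.163 > α = 0.05, fail to reject H0; the evidence is not statistically significant.

0.993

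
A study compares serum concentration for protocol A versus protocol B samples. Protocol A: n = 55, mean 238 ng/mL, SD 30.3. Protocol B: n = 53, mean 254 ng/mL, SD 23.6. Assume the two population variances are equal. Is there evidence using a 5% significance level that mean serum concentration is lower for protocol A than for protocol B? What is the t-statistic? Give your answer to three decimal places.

-3.054

Let group 1 = protocol A, group 2 = protocol B. H0: μ_1 = μ_2; H1: μ_1 < μ_2 (two-sample pooled-variance t-test, left-tailed).
s_p² = [(55−1)·30.3² + (53−1)·23.6²]/(55+53−2) = 740.932
t = (238 − 254)/√[740.932·(1/55 + 1/53)] = -3.054
df = n₁ + n₂ − 2 = 106
p-value = P(T ≤ -3.054) ≈ 0.001
Since p ≈ 0.001 < α = 0.05, reject H0; the data support H1.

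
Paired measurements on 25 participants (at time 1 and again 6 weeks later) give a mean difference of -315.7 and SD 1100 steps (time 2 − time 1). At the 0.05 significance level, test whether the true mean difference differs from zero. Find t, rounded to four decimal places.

-1.4350

H0: μ_d = 0; H1: μ_d ≠ 0 (paired t-test on the differences, two-sided).
t = d̄/(s_d/√n) = -315.7/(1100/√25) = -1.4350
df = n − 1 = 24
Two-sided p-value ≈ 0.164
Since p ≈ 0.164 > α = 0.05, fail to reject H0; the evidence is not statistically significant.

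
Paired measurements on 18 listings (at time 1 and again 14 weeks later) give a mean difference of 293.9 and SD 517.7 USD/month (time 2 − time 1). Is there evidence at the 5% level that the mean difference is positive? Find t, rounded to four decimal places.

2.4086

H0: μ_d = 0; H1: μ_d > 0 (paired t-test on the differences, right-tailed).
t = d̄/(s_d/√n) = 293.9/(517.7/√18) = 2.4086
df = n − 1 = 17
p-value = P(T ≥ 2.4086) ≈ 0.014
Since p ≈ 0.014 < α = 0.05, reject H0; the data support H1.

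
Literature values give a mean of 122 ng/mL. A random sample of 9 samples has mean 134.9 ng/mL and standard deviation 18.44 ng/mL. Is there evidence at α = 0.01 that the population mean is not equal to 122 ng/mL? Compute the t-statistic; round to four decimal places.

H0: μ = 122; H1: μ ≠ 122 (one-sample t-test, two-sided).
t = (x̄ − μ₀)/(s/√n) = (134.9 − 122)/(18.44/√9) = 2.0987
df = n − 1 = 8
Two-sided p-value ≈ 0.0691
Since p ≈ 0.0691 > α = 0.01, fail to reject H0; the evidence is not statistically significant.

2.0987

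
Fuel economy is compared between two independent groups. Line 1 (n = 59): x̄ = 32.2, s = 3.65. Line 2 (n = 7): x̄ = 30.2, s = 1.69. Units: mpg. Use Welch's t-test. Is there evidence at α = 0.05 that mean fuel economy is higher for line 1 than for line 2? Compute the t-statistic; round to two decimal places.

Let group 1 = line 1, group 2 = line 2. H0: μ_1 = μ_2; H1: μ_1 > μ_2 (Welch's two-sample t-test, right-tailed).
t = (x̄_1 − x̄_2)/√(s_1²/n_1 + s_2²/n_2) = (32.2 − 30.2)/√(3.65²/59 + 1.69²/7) = 2.51
Welch–Satterthwaite df ≈ 14.03
p-value = P(T ≥ 2.51) ≈ 0.0124
Since p ≈ 0.0124 < α = 0.05, reject H0; the data support H1.

2.51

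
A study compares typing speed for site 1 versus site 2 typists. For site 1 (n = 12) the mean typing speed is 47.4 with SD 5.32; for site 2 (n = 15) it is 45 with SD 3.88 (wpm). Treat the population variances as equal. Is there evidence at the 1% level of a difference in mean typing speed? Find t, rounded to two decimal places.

1.36

Let group 1 = site 1, group 2 = site 2. H0: μ_1 = μ_2; H1: μ_1 ≠ μ_2 (two-sample pooled-variance t-test, two-sided).
s_p² = [(12−1)·5.32² + (15−1)·3.88²]/(12+15−2) = 20.8835
t = (47.4 − 45)/√[20.8835·(1/12 + 1/15)] = 1.36
df = n₁ + n₂ − 2 = 25
Two-sided p-value ≈ 0.187
Since p ≈ 0.187 > α = 0.01, fail to reject H0; the data do not provide sufficient evidence against H0.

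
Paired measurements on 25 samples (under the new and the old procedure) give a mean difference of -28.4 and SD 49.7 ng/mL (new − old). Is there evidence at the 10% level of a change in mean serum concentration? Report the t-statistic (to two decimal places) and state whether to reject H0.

t = -2.86; reject H0

H0: μ_d = 0; H1: μ_d ≠ 0 (paired t-test on the differences, two-sided).
t = d̄/(s_d/√n) = -28.4/(49.7/√25) = -2.86
df = n − 1 = 24
Two-sided p-value ≈ 0.009
Since p ≈ 0.009 < α = 0.1, reject H0; the data support H1.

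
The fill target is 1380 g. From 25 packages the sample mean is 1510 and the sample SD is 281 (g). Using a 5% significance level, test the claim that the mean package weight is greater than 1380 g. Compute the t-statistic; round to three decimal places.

2.313

H0: μ = 1380; H1: μ > 1380 (one-sample t-test, right-tailed).
t = (x̄ − μ₀)/(s/√n) = (1510 − 1380)/(281/√25) = 2.313
df = n − 1 = 24
p-value = P(T ≥ 2.313) ≈ 0.0148
Since p ≈ 0.0148 < α = 0.05, reject H0; the data support H1.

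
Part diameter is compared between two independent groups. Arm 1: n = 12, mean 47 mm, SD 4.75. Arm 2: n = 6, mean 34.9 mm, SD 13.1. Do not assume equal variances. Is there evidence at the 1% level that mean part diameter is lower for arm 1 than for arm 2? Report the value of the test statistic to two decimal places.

Let group 1 = arm 1, group 2 = arm 2. H0: μ_1 = μ_2; H1: μ_1 < μ_2 (Welch's two-sample t-test, left-tailed).
t = (x̄_1 − x̄_2)/√(s_1²/n_1 + s_2²/n_2) = (47 − 34.9)/√(4.75²/12 + 13.1²/6) = 2.19
Welch–Satterthwaite df ≈ 5.67
p-value = P(T ≤ 2.19) ≈ 0.963
Since p ≈ 0.963 > α = 0.01, fail to reject H0; the data do not provide sufficient evidence against H0.

2.19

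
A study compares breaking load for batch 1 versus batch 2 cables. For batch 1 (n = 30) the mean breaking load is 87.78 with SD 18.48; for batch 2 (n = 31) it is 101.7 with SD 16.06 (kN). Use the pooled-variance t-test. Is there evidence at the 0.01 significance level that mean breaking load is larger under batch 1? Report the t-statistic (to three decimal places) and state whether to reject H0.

t = -3.143; fail to reject H0

Let group 1 = batch 1, group 2 = batch 2. H0: μ_1 = μ_2; H1: μ_1 > μ_2 (two-sample pooled-variance t-test, right-tailed).
s_p² = [(30−1)·18.48² + (31−1)·16.06²]/(30+31−2) = 299.009
t = (87.78 − 101.7)/√[299.009·(1/30 + 1/31)] = -3.143
df = n₁ + n₂ − 2 = 59
p-value = P(T ≥ -3.143) ≈ 0.9987
Since p ≈ 0.9987 > α = 0.01, fail to reject H0; the data do not provide sufficient evidence against H0.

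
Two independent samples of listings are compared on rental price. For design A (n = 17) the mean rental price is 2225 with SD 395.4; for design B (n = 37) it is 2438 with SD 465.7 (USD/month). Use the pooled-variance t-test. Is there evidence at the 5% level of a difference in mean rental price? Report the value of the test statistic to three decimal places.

Let group 1 = design A, group 2 = design B. H0: μ_1 = μ_2; H1: μ_1 ≠ μ_2 (two-sample pooled-variance t-test, two-sided).
s_p² = [(17−1)·395.4² + (37−1)·465.7²]/(17+37−2) = 198250
t = (2225 − 2438)/√[198250·(1/17 + 1/37)] = -1.633
df = n₁ + n₂ − 2 = 52
Two-sided p-value ≈ 0.1086
Since p ≈ 0.1086 > α = 0.05, fail to reject H0; the evidence is not statistically significant.

-1.633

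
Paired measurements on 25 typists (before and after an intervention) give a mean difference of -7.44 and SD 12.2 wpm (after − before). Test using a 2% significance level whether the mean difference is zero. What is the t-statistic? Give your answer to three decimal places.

-3.049

H0: μ_d = 0; H1: μ_d ≠ 0 (paired t-test on the differences, two-sided).
t = d̄/(s_d/√n) = -7.44/(12.2/√25) = -3.049
df = n − 1 = 24
Two-sided p-value ≈ 0.006
Since p ≈ 0.006 < α = 0.02, reject H0; the data support H1.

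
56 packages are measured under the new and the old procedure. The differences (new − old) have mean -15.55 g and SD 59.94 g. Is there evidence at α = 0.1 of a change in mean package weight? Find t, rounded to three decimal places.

H0: μ_d = 0; H1: μ_d ≠ 0 (paired t-test on the differences, two-sided).
t = d̄/(s_d/√n) = -15.55/(59.94/√56) = -1.941
df = n − 1 = 55
Two-sided p-value ≈ 0.0573
Since p ≈ 0.0573 < α = 0.1, reject H0; the evidence is statistically significant.

-1.941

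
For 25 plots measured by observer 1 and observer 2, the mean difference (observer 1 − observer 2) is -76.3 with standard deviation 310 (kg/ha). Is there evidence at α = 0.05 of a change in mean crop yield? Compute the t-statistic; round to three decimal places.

-1.231

H0: μ_d = 0; H1: μ_d ≠ 0 (paired t-test on the differences, two-sided).
t = d̄/(s_d/√n) = -76.3/(310/√25) = -1.231
df = n − 1 = 24
Two-sided p-value ≈ 0.230
Since p ≈ 0.230 > α = 0.05, fail to reject H0; the data do not provide sufficient evidence against H0.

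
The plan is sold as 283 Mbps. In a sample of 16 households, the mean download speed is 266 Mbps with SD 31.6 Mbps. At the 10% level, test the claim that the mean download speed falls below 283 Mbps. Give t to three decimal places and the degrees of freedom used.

H0: μ = 283; H1: μ < 283 (one-sample t-test, left-tailed).
t = (x̄ − μ₀)/(s/√n) = (266 − 283)/(31.6/√16) = -2.152
df = n − 1 = 15
p-value = P(T ≤ -2.152) ≈ 0.0241
Since p ≈ 0.0241 < α = 0.1, reject H0; the data support H1.

t = -2.152, df = 15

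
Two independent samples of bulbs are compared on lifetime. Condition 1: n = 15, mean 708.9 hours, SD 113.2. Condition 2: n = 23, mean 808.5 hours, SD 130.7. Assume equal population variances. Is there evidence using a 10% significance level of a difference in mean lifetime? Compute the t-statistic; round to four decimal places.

-2.4166

Let group 1 = condition 1, group 2 = condition 2. H0: μ_1 = μ_2; H1: μ_1 ≠ μ_2 (two-sample pooled-variance t-test, two-sided).
s_p² = [(15−1)·113.2² + (23−1)·130.7²]/(15+23−2) = 15422.6
t = (708.9 − 808.5)/√[15422.6·(1/15 + 1/23)] = -2.4166
df = n₁ + n₂ − 2 = 36
Two-sided p-value ≈ 0.021
Since p ≈ 0.021 < α = 0.1, reject H0; the data support H1.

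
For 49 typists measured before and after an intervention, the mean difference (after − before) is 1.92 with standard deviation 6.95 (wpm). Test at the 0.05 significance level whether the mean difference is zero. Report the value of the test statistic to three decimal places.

1.934

H0: μ_d = 0; H1: μ_d ≠ 0 (paired t-test on the differences, two-sided).
t = d̄/(s_d/√n) = 1.92/(6.95/√49) = 1.934
df = n − 1 = 48
Two-sided p-value ≈ 0.0590
Since p ≈ 0.0590 > α = 0.05, fail to reject H0; the evidence is not statistically significant.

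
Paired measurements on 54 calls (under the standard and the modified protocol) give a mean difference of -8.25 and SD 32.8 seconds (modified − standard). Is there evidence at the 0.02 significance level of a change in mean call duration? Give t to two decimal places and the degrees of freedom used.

t = -1.85, df = 53

H0: μ_d = 0; H1: μ_d ≠ 0 (paired t-test on the differences, two-sided).
t = d̄/(s_d/√n) = -8.25/(32.8/√54) = -1.85
df = n − 1 = 53
Two-sided p-value ≈ 0.0701
Since p ≈ 0.0701 > α = 0.02, fail to reject H0; the data do not provide sufficient evidence against H0.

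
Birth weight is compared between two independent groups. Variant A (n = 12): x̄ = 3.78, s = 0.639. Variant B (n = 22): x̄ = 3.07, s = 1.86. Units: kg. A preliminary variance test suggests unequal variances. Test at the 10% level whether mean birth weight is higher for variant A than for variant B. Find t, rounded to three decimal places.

1.623

Let group 1 = variant A, group 2 = variant B. H0: μ_1 = μ_2; H1: μ_1 > μ_2 (Welch's two-sample t-test, right-tailed).
t = (x̄_1 − x̄_2)/√(s_1²/n_1 + s_2²/n_2) = (3.78 − 3.07)/√(0.639²/12 + 1.86²/22) = 1.623
Welch–Satterthwaite df ≈ 28.52
p-value = P(T ≥ 1.623) ≈ 0.0578
Since p ≈ 0.0578 < α = 0.1, reject H0; the data support H1.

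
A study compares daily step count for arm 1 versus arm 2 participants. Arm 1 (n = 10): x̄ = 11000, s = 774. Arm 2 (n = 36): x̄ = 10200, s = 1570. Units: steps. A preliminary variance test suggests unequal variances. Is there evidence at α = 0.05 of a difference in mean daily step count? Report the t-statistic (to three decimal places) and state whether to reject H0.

Let group 1 = arm 1, group 2 = arm 2. H0: μ_1 = μ_2; H1: μ_1 ≠ μ_2 (Welch's two-sample t-test, two-sided).
t = (x̄_1 − x̄_2)/√(s_1²/n_1 + s_2²/n_2) = (11000 − 10200)/√(774²/10 + 1570²/36) = 2.233
Welch–Satterthwaite df ≈ 30.94
Two-sided p-value ≈ 0.0329
Since p ≈ 0.0329 < α = 0.05, reject H0; the data support H1.

t = 2.233; reject H0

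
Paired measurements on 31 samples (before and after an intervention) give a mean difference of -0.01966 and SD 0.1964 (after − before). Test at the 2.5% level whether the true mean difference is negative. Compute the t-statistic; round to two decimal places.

H0: μ_d = 0; H1: μ_d < 0 (paired t-test on the differences, left-tailed).
t = d̄/(s_d/√n) = -0.01966/(0.1964/√31) = -0.56
df = n − 1 = 30
p-value = P(T ≤ -0.56) ≈ 0.291
Since p ≈ 0.291 > α = 0.025, fail to reject H0; the evidence is not statistically significant.

-0.56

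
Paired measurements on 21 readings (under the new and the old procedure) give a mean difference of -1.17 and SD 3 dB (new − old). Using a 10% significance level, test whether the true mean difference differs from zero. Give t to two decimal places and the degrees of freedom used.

t = -1.79, df = 20

H0: μ_d = 0; H1: μ_d ≠ 0 (paired t-test on the differences, two-sided).
t = d̄/(s_d/√n) = -1.17/(3/√21) = -1.79
df = n − 1 = 20
Two-sided p-value ≈ 0.0891
Since p ≈ 0.0891 < α = 0.1, reject H0; the evidence is statistically significant.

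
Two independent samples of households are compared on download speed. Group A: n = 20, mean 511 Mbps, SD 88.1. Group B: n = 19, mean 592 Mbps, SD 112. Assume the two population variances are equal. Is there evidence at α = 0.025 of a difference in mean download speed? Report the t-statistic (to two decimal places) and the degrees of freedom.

t = -2.52, df = 37

Let group 1 = group A, group 2 = group B. H0: μ_1 = μ_2; H1: μ_1 ≠ μ_2 (two-sample pooled-variance t-test, two-sided).
s_p² = [(20−1)·88.1² + (19−1)·112²]/(20+19−2) = 10088.2
t = (511 − 592)/√[10088.2·(1/20 + 1/19)] = -2.52
df = n₁ + n₂ − 2 = 37
Two-sided p-value ≈ 0.0163
Since p ≈ 0.0163 < α = 0.025, reject H0; the evidence is statistically significant.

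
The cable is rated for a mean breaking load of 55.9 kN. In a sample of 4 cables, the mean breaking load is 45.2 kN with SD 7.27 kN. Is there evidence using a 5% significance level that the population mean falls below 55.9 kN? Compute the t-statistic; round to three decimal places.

-2.944

H0: μ = 55.9; H1: μ < 55.9 (one-sample t-test, left-tailed).
t = (x̄ − μ₀)/(s/√n) = (45.2 − 55.9)/(7.27/√4) = -2.944
df = n − 1 = 3
p-value = P(T ≤ -2.944) ≈ 0.0302
Since p ≈ 0.0302 < α = 0.05, reject H0; the evidence is statistically significant.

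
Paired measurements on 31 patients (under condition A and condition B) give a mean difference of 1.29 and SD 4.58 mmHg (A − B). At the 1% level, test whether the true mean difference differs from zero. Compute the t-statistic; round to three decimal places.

H0: μ_d = 0; H1: μ_d ≠ 0 (paired t-test on the differences, two-sided).
t = d̄/(s_d/√n) = 1.29/(4.58/√31) = 1.568
df = n − 1 = 30
Two-sided p-value ≈ 0.127
Since p ≈ 0.127 > α = 0.01, fail to reject H0; the data do not provide sufficient evidence against H0.

1.568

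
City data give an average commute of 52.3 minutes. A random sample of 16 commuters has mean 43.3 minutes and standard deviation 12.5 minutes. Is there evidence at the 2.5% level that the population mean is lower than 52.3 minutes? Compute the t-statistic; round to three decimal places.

H0: μ = 52.3; H1: μ < 52.3 (one-sample t-test, left-tailed).
t = (x̄ − μ₀)/(s/√n) = (43.3 − 52.3)/(12.5/√16) = -2.880
df = n − 1 = 15
p-value = P(T ≤ -2.880) ≈ 0.006
Since p ≈ 0.006 < α = 0.025, reject H0; the data support H1.

-2.880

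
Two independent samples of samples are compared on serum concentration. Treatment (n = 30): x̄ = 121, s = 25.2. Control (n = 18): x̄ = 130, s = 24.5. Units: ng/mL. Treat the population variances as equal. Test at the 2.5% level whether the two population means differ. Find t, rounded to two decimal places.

Let group 1 = treatment, group 2 = control. H0: μ_1 = μ_2; H1: μ_1 ≠ μ_2 (two-sample pooled-variance t-test, two-sided).
s_p² = [(30−1)·25.2² + (18−1)·24.5²]/(30+18−2) = 622.183
t = (121 − 130)/√[622.183·(1/30 + 1/18)] = -1.21
df = n₁ + n₂ − 2 = 46
Two-sided p-value ≈ 0.2324
Since p ≈ 0.2324 > α = 0.025, fail to reject H0; the evidence is not statistically significant.

-1.21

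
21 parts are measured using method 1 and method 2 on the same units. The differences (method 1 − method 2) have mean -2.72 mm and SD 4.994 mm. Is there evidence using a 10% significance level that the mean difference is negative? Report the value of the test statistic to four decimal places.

H0: μ_d = 0; H1: μ_d < 0 (paired t-test on the differences, left-tailed).
t = d̄/(s_d/√n) = -2.72/(4.994/√21) = -2.4959
df = n − 1 = 20
p-value = P(T ≤ -2.4959) ≈ 0.011
Since p ≈ 0.011 < α = 0.1, reject H0; the evidence is statistically significant.

-2.4959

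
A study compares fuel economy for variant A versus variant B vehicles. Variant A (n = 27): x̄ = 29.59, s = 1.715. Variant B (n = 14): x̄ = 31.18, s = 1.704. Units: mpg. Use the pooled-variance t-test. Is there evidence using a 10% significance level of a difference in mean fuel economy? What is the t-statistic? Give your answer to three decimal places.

Let group 1 = variant A, group 2 = variant B. H0: μ_1 = μ_2; H1: μ_1 ≠ μ_2 (two-sample pooled-variance t-test, two-sided).
s_p² = [(27−1)·1.715² + (14−1)·1.704²]/(27+14−2) = 2.92869
t = (29.59 − 31.18)/√[2.92869·(1/27 + 1/14)] = -2.821
df = n₁ + n₂ − 2 = 39
Two-sided p-value ≈ 0.0075
Since p ≈ 0.0075 < α = 0.1, reject H0; the data support H1.

-2.821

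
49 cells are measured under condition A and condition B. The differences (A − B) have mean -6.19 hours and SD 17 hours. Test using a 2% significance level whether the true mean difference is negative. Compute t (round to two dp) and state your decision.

H0: μ_d = 0; H1: μ_d < 0 (paired t-test on the differences, left-tailed).
t = d̄/(s_d/√n) = -6.19/(17/√49) = -2.55
df = n − 1 = 48
p-value = P(T ≤ -2.55) ≈ 0.0070
Since p ≈ 0.0070 < α = 0.02, reject H0; the evidence is statistically significant.

t = -2.55; reject H0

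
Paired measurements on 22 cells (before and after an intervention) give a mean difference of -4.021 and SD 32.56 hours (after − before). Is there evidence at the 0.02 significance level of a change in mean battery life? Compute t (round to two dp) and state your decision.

t = -0.58; fail to reject H0

H0: μ_d = 0; H1: μ_d ≠ 0 (paired t-test on the differences, two-sided).
t = d̄/(s_d/√n) = -4.021/(32.56/√22) = -0.58
df = n − 1 = 21
Two-sided p-value ≈ 0.5686
Since p ≈ 0.5686 > α = 0.02, fail to reject H0; the evidence is not statistically significant.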